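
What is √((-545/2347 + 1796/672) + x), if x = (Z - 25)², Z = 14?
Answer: √4797799543866/197148 ≈ 11.110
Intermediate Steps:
x = 121 (x = (14 - 25)² = (-11)² = 121)
√((-545/2347 + 1796/672) + x) = √((-545/2347 + 1796/672) + 121) = √((-545*1/2347 + 1796*(1/672)) + 121) = √((-545/2347 + 449/168) + 121) = √(962243/394296 + 121) = √(48672059/394296) = √4797799543866/197148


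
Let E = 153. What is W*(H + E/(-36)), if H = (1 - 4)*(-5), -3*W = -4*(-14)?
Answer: -602/3 ≈ -200.67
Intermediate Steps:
W = -56/3 (W = -(-4)*(-14)/3 = -1/3*56 = -56/3 ≈ -18.667)
H = 15 (H = -3*(-5) = 15)
W*(H + E/(-36)) = -56*(15 + 153/(-36))/3 = -56*(15 + 153*(-1/36))/3 = -56*(15 - 17/4)/3 = -56/3*43/4 = -602/3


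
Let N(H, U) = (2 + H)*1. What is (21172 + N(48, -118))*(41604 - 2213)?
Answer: 835955802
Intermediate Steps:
N(H, U) = 2 + H
(21172 + N(48, -118))*(41604 - 2213) = (21172 + (2 + 48))*(41604 - 2213) = (21172 + 50)*39391 = 21222*39391 = 835955802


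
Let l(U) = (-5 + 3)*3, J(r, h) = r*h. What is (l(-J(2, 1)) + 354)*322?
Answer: 112056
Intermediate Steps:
J(r, h) = h*r
l(U) = -6 (l(U) = -2*3 = -6)
(l(-J(2, 1)) + 354)*322 = (-6 + 354)*322 = 348*322 = 112056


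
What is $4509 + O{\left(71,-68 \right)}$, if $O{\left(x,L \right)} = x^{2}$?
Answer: $9550$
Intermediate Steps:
$4509 + O{\left(71,-68 \right)} = 4509 + 71^{2} = 4509 + 5041 = 9550$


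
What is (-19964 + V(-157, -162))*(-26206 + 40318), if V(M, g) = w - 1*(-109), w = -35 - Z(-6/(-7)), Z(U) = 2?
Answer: -280715904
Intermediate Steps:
w = -37 (w = -35 - 1*2 = -35 - 2 = -37)
V(M, g) = 72 (V(M, g) = -37 - 1*(-109) = -37 + 109 = 72)
(-19964 + V(-157, -162))*(-26206 + 40318) = (-19964 + 72)*(-26206 + 40318) = -19892*14112 = -280715904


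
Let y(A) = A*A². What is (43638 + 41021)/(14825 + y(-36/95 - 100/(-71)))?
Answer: 25978794603348875/4549592797921009 ≈ 5.7101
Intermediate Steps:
y(A) = A³
(43638 + 41021)/(14825 + y(-36/95 - 100/(-71))) = (43638 + 41021)/(14825 + (-36/95 - 100/(-71))³) = 84659/(14825 + (-36*1/95 - 100*(-1/71))³) = 84659/(14825 + (-36/95 + 100/71)³) = 84659/(14825 + (6944/6745)³) = 84659/(14825 + 334833680384/306863943625) = 84659/(4549592797921009/306863943625) = 84659*(306863943625/4549592797921009) = 25978794603348875/4549592797921009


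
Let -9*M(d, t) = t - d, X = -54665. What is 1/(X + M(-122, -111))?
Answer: -9/491996 ≈ -1.8293e-5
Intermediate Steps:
M(d, t) = -t/9 + d/9 (M(d, t) = -(t - d)/9 = -t/9 + d/9)
1/(X + M(-122, -111)) = 1/(-54665 + (-1/9*(-111) + (1/9)*(-122))) = 1/(-54665 + (37/3 - 122/9)) = 1/(-54665 - 11/9) = 1/(-491996/9) = -9/491996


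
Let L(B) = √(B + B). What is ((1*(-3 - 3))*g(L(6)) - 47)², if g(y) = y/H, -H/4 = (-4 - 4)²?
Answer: 9048091/4096 - 141*√3/32 ≈ 2201.4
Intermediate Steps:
H = -256 (H = -4*(-4 - 4)² = -4*(-8)² = -4*64 = -256)
L(B) = √2*√B (L(B) = √(2*B) = √2*√B)
g(y) = -y/256 (g(y) = y/(-256) = y*(-1/256) = -y/256)
((1*(-3 - 3))*g(L(6)) - 47)² = ((1*(-3 - 3))*(-√2*√6/256) - 47)² = ((1*(-6))*(-√3/128) - 47)² = (-(-3)*√3/64 - 47)² = (3*√3/64 - 47)² = (-47 + 3*√3/64)²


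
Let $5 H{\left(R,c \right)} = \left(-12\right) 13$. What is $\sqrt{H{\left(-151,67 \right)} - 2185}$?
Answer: $\frac{i \sqrt{55405}}{5} \approx 47.077 i$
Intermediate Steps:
$H{\left(R,c \right)} = - \frac{156}{5}$ ($H{\left(R,c \right)} = \frac{\left(-12\right) 13}{5} = \frac{1}{5} \left(-156\right) = - \frac{156}{5}$)
$\sqrt{H{\left(-151,67 \right)} - 2185} = \sqrt{- \frac{156}{5} - 2185} = \sqrt{- \frac{11081}{5}} = \frac{i \sqrt{55405}}{5}$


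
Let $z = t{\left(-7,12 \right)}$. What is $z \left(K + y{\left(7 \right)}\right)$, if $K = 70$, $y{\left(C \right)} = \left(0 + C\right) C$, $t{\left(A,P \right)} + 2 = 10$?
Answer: $952$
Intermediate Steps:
$t{\left(A,P \right)} = 8$ ($t{\left(A,P \right)} = -2 + 10 = 8$)
$y{\left(C \right)} = C^{2}$ ($y{\left(C \right)} = C C = C^{2}$)
$z = 8$
$z \left(K + y{\left(7 \right)}\right) = 8 \left(70 + 7^{2}\right) = 8 \left(70 + 49\right) = 8 \cdot 119 = 952$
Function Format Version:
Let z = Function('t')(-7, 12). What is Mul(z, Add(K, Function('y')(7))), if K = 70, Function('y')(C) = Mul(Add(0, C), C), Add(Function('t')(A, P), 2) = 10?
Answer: 952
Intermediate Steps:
Function('t')(A, P) = 8 (Function('t')(A, P) = Add(-2, 10) = 8)
Function('y')(C) = Pow(C, 2) (Function('y')(C) = Mul(C, C) = Pow(C, 2))
z = 8
Mul(z, Add(K, Function('y')(7))) = Mul(8, Add(70, Pow(7, 2))) = Mul(8, Add(70, 49)) = Mul(8, 119) = 952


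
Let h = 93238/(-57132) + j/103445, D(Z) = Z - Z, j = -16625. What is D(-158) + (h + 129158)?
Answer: 76331573475451/591001974 ≈ 1.2916e+5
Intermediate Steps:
D(Z) = 0
h = -1059482441/591001974 (h = 93238/(-57132) - 16625/103445 = 93238*(-1/57132) - 16625*1/103445 = -46619/28566 - 3325/20689 = -1059482441/591001974 ≈ -1.7927)
D(-158) + (h + 129158) = 0 + (-1059482441/591001974 + 129158) = 0 + 76331573475451/591001974 = 76331573475451/591001974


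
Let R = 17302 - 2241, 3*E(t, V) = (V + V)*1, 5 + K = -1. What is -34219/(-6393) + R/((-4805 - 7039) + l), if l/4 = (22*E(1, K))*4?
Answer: 357185215/84720036 ≈ 4.2161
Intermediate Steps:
K = -6 (K = -5 - 1 = -6)
E(t, V) = 2*V/3 (E(t, V) = ((V + V)*1)/3 = ((2*V)*1)/3 = (2*V)/3 = 2*V/3)
l = -1408 (l = 4*((22*((2/3)*(-6)))*4) = 4*((22*(-4))*4) = 4*(-88*4) = 4*(-352) = -1408)
R = 15061
-34219/(-6393) + R/((-4805 - 7039) + l) = -34219/(-6393) + 15061/((-4805 - 7039) - 1408) = -34219*(-1/6393) + 15061/(-11844 - 1408) = 34219/6393 + 15061/(-13252) = 34219/6393 + 15061*(-1/13252) = 34219/6393 - 15061/13252 = 357185215/84720036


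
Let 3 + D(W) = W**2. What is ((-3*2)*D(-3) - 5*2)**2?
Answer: 2116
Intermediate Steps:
D(W) = -3 + W**2
((-3*2)*D(-3) - 5*2)**2 = ((-3*2)*(-3 + (-3)**2) - 5*2)**2 = (-6*(-3 + 9) - 10)**2 = (-6*6 - 10)**2 = (-36 - 10)**2 = (-46)**2 = 2116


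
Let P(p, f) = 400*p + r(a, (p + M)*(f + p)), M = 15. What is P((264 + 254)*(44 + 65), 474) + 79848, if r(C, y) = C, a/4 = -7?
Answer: 22664620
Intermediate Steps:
a = -28 (a = 4*(-7) = -28)
P(p, f) = -28 + 400*p (P(p, f) = 400*p - 28 = -28 + 400*p)
P((264 + 254)*(44 + 65), 474) + 79848 = (-28 + 400*((264 + 254)*(44 + 65))) + 79848 = (-28 + 400*(518*109)) + 79848 = (-28 + 400*56462) + 79848 = (-28 + 22584800) + 79848 = 22584772 + 79848 = 22664620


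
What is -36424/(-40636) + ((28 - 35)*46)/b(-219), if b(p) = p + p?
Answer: 3629813/2224821 ≈ 1.6315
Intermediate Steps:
b(p) = 2*p
-36424/(-40636) + ((28 - 35)*46)/b(-219) = -36424/(-40636) + ((28 - 35)*46)/((2*(-219))) = -36424*(-1/40636) - 7*46/(-438) = 9106/10159 - 322*(-1/438) = 9106/10159 + 161/219 = 3629813/2224821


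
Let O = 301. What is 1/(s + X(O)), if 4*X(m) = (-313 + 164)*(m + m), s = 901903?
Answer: 2/1758957 ≈ 1.1370e-6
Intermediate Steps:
X(m) = -149*m/2 (X(m) = ((-313 + 164)*(m + m))/4 = (-298*m)/4 = -149*m/2)
1/(s + X(O)) = 1/(901903 - 149/2*301) = 1/(901903 - 44849/2) = 1/(1758957/2) = 2/1758957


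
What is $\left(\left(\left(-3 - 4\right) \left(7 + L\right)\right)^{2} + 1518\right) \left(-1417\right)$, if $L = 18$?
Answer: $-45546631$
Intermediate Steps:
$\left(\left(\left(-3 - 4\right) \left(7 + L\right)\right)^{2} + 1518\right) \left(-1417\right) = \left(\left(\left(-3 - 4\right) \left(7 + 18\right)\right)^{2} + 1518\right) \left(-1417\right) = \left(\left(\left(-7\right) 25\right)^{2} + 1518\right) \left(-1417\right) = \left(\left(-175\right)^{2} + 1518\right) \left(-1417\right) = \left(30625 + 1518\right) \left(-1417\right) = 32143 \left(-1417\right) = -45546631$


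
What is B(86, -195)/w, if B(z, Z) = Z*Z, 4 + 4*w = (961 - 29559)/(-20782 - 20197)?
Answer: -1038817650/22553 ≈ -46061.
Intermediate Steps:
w = -67659/81958 (w = -1 + ((961 - 29559)/(-20782 - 20197))/4 = -1 + (-28598/(-40979))/4 = -1 + (-28598*(-1/40979))/4 = -1 + (¼)*(28598/40979) = -1 + 14299/81958 = -67659/81958 ≈ -0.82553)
B(z, Z) = Z²
B(86, -195)/w = (-195)²/(-67659/81958) = 38025*(-81958/67659) = -1038817650/22553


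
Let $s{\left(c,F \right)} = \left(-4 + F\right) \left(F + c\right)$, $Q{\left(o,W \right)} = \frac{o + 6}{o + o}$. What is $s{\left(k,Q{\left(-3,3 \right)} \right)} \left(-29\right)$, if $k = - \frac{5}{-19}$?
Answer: $- \frac{2349}{76} \approx -30.908$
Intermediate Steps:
$Q{\left(o,W \right)} = \frac{6 + o}{2 o}$
$k = \frac{5}{19}$ ($k = \left(-5\right) \left(- \frac{1}{19}\right) = \frac{5}{19} \approx 0.26316$)
$s{\left(k,Q{\left(-3,3 \right)} \right)} \left(-29\right) = \left(\left(\frac{6 - 3}{2 \left(-3\right)}\right)^{2} - 4 \frac{6 - 3}{2 \left(-3\right)} - \frac{20}{19} + \frac{6 - 3}{2 \left(-3\right)} \frac{5}{19}\right) \left(-29\right) = \left(\left(\frac{1}{2} \left(- \frac{1}{3}\right) 3\right)^{2} - 4 \cdot \frac{1}{2} \left(- \frac{1}{3}\right) 3 - \frac{20}{19} + \frac{1}{2} \left(- \frac{1}{3}\right) 3 \cdot \frac{5}{19}\right) \left(-29\right) = \left(\left(- \frac{1}{2}\right)^{2} - -2 - \frac{20}{19} - \frac{5}{38}\right) \left(-29\right) = \left(\frac{1}{4} + 2 - \frac{20}{19} - \frac{5}{38}\right) \left(-29\right) = \frac{81}{76} \left(-29\right) = - \frac{2349}{76}$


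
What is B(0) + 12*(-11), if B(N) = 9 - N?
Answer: -123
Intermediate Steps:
B(0) + 12*(-11) = (9 - 1*0) + 12*(-11) = (9 + 0) - 132 = 9 - 132 = -123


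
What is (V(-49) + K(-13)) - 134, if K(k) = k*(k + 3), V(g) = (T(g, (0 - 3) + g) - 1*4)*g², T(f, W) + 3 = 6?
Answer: -2405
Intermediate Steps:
T(f, W) = 3 (T(f, W) = -3 + 6 = 3)
V(g) = -g² (V(g) = (3 - 1*4)*g² = (3 - 4)*g² = -g²)
K(k) = k*(3 + k)
(V(-49) + K(-13)) - 134 = (-1*(-49)² - 13*(3 - 13)) - 134 = (-1*2401 - 13*(-10)) - 134 = (-2401 + 130) - 134 = -2271 - 134 = -2405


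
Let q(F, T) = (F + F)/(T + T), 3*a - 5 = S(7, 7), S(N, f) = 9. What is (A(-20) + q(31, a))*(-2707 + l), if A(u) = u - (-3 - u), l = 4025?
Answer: -280075/7 ≈ -40011.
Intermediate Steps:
a = 14/3 (a = 5/3 + (1/3)*9 = 5/3 + 3 = 14/3 ≈ 4.6667)
A(u) = 3 + 2*u (A(u) = u + (3 + u) = 3 + 2*u)
q(F, T) = F/T (q(F, T) = (2*F)/((2*T)) = (2*F)*(1/(2*T)) = F/T)
(A(-20) + q(31, a))*(-2707 + l) = ((3 + 2*(-20)) + 31/(14/3))*(-2707 + 4025) = ((3 - 40) + 31*(3/14))*1318 = (-37 + 93/14)*1318 = -425/14*1318 = -280075/7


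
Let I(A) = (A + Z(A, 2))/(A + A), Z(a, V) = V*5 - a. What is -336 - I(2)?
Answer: -677/2 ≈ -338.50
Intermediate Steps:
Z(a, V) = -a + 5*V (Z(a, V) = 5*V - a = -a + 5*V)
I(A) = 5/A (I(A) = (A + (-A + 5*2))/(A + A) = (A + (-A + 10))/((2*A)) = (A + (10 - A))*(1/(2*A)) = 10*(1/(2*A)) = 5/A)
-336 - I(2) = -336 - 5/2 = -677/2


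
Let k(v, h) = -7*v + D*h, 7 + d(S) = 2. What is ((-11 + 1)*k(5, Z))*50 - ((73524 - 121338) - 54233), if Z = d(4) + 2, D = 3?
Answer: 124047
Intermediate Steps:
d(S) = -5 (d(S) = -7 + 2 = -5)
Z = -3 (Z = -5 + 2 = -3)
k(v, h) = -7*v + 3*h
((-11 + 1)*k(5, Z))*50 - ((73524 - 121338) - 54233) = ((-11 + 1)*(-7*5 + 3*(-3)))*50 - ((73524 - 121338) - 54233) = -10*(-35 - 9)*50 - (-47814 - 54233) = -10*(-44)*50 - 1*(-102047) = 440*50 + 102047 = 22000 + 102047 = 124047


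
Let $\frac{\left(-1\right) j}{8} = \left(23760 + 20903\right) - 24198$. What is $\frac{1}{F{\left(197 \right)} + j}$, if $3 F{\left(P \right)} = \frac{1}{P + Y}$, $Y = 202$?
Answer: $- \frac{1197}{195972839} \approx -6.108 \cdot 10^{-6}$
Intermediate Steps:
$F{\left(P \right)} = \frac{1}{3 \left(202 + P\right)}$ ($F{\left(P \right)} = \frac{1}{3 \left(P + 202\right)} = \frac{1}{3 \left(202 + P\right)}$)
$j = -163720$ ($j = - 8 \left(\left(23760 + 20903\right) - 24198\right) = - 8 \left(44663 - 24198\right) = \left(-8\right) 20465 = -163720$)
$\frac{1}{F{\left(197 \right)} + j} = \frac{1}{\frac{1}{3 \left(202 + 197\right)} - 163720} = \frac{1}{\frac{1}{3 \cdot 399} - 163720} = \frac{1}{\frac{1}{3} \cdot \frac{1}{399} - 163720} = \frac{1}{\frac{1}{1197} - 163720} = \frac{1}{- \frac{195972839}{1197}} = - \frac{1197}{195972839}$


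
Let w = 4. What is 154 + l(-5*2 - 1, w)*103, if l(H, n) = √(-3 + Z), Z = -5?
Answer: 154 + 206*I*√2 ≈ 154.0 + 291.33*I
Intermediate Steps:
l(H, n) = 2*I*√2 (l(H, n) = √(-3 - 5) = √(-8) = 2*I*√2)
154 + l(-5*2 - 1, w)*103 = 154 + (2*I*√2)*103 = 154 + 206*I*√2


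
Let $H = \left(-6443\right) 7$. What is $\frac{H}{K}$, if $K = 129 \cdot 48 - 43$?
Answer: $- \frac{45101}{6149} \approx -7.3347$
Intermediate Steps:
$H = -45101$
$K = 6149$ ($K = 6192 - 43 = 6149$)
$\frac{H}{K} = - \frac{45101}{6149}$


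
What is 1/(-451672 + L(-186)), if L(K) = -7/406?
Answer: -58/26196977 ≈ -2.2140e-6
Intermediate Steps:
L(K) = -1/58 (L(K) = -7*1/406 = -1/58)
1/(-451672 + L(-186)) = 1/(-451672 - 1/58) = 1/(-26196977/58) = -58/26196977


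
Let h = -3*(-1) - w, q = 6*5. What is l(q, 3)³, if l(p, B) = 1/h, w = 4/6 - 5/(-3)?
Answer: 27/8 ≈ 3.3750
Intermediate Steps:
q = 30
w = 7/3 (w = 4*(⅙) - 5*(-⅓) = ⅔ + 5/3 = 7/3 ≈ 2.3333)
h = ⅔ (h = -3*(-1) - 1*7/3 = 3 - 7/3 = ⅔ ≈ 0.66667)
l(p, B) = 3/2 (l(p, B) = 1/(⅔) = 3/2)
l(q, 3)³ = (3/2)³ = 27/8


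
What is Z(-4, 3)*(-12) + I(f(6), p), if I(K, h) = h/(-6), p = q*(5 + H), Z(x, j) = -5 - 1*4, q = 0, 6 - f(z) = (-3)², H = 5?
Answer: 108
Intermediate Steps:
f(z) = -3 (f(z) = 6 - 1*(-3)² = 6 - 1*9 = 6 - 9 = -3)
Z(x, j) = -9 (Z(x, j) = -5 - 4 = -9)
p = 0 (p = 0*(5 + 5) = 0*10 = 0)
I(K, h) = -h/6 (I(K, h) = h*(-⅙) = -h/6)
Z(-4, 3)*(-12) + I(f(6), p) = -9*(-12) - ⅙*0 = 108 + 0 = 108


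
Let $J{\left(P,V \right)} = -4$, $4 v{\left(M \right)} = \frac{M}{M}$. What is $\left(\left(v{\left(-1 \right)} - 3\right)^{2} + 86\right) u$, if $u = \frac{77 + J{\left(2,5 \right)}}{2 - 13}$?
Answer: $- \frac{109281}{176} \approx -620.92$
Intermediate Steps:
$v{\left(M \right)} = \frac{1}{4}$ ($v{\left(M \right)} = \frac{M \frac{1}{M}}{4} = \frac{1}{4} \cdot 1 = \frac{1}{4}$)
$u = - \frac{73}{11}$ ($u = \frac{77 - 4}{2 - 13} = \frac{73}{-11} = 73 \left(- \frac{1}{11}\right) = - \frac{73}{11} \approx -6.6364$)
$\left(\left(v{\left(-1 \right)} - 3\right)^{2} + 86\right) u = \left(\left(\frac{1}{4} - 3\right)^{2} + 86\right) \left(- \frac{73}{11}\right) = \left(\left(- \frac{11}{4}\right)^{2} + 86\right) \left(- \frac{73}{11}\right) = \left(\frac{121}{16} + 86\right) \left(- \frac{73}{11}\right) = \frac{1497}{16} \left(- \frac{73}{11}\right) = - \frac{109281}{176}$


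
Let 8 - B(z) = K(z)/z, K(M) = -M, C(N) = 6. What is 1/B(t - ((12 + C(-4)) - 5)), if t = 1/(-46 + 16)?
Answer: ⅑ ≈ 0.11111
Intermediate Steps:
t = -1/30 (t = 1/(-30) = -1/30 ≈ -0.033333)
B(z) = 9 (B(z) = 8 - (-z)/z = 8 - 1*(-1) = 8 + 1 = 9)
1/B(t - ((12 + C(-4)) - 5)) = 1/9 = ⅑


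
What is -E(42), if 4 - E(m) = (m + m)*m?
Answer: 3524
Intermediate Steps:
E(m) = 4 - 2*m**2 (E(m) = 4 - (m + m)*m = 4 - 2*m*m = 4 - 2*m**2)
-E(42) = -(4 - 2*42**2) = -(4 - 2*1764) = -(4 - 3528) = -1*(-3524) = 3524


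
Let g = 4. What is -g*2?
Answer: -8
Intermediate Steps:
-g*2 = -1*4*2 = -4*2 = -8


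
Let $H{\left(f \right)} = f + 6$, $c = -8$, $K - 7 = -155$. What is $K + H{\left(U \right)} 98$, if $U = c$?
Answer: $-344$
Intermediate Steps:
$K = -148$ ($K = 7 - 155 = -148$)
$U = -8$
$H{\left(f \right)} = 6 + f$
$K + H{\left(U \right)} 98 = -148 + \left(6 - 8\right) 98 = -148 - 196 = -344$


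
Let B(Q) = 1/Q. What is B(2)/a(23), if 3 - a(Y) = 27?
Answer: -1/48 ≈ -0.020833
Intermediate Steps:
a(Y) = -24 (a(Y) = 3 - 1*27 = 3 - 27 = -24)
B(2)/a(23) = 1/(2*(-24)) = (½)*(-1/24) = -1/48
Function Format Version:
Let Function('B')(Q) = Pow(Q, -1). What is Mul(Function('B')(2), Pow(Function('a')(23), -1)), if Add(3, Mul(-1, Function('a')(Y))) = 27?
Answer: Rational(-1, 48) ≈ -0.020833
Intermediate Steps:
Function('a')(Y) = -24 (Function('a')(Y) = Add(3, Mul(-1, 27)) = Add(3, -27) = -24)
Mul(Function('B')(2), Pow(Function('a')(23), -1)) = Mul(Pow(2, -1), Pow(-24, -1)) = Mul(Rational(1, 2), Rational(-1, 24)) = Rational(-1, 48)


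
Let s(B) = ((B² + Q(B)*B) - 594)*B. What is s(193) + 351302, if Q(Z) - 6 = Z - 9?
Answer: 14503027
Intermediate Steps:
Q(Z) = -3 + Z (Q(Z) = 6 + (Z - 9) = 6 + (-9 + Z) = -3 + Z)
s(B) = B*(-594 + B² + B*(-3 + B)) (s(B) = ((B² + (-3 + B)*B) - 594)*B = ((B² + B*(-3 + B)) - 594)*B = (-594 + B² + B*(-3 + B))*B = B*(-594 + B² + B*(-3 + B)))
s(193) + 351302 = 193*(-594 + 193² + 193*(-3 + 193)) + 351302 = 193*(-594 + 37249 + 193*190) + 351302 = 193*(-594 + 37249 + 36670) + 351302 = 193*73325 + 351302 = 14151725 + 351302 = 14503027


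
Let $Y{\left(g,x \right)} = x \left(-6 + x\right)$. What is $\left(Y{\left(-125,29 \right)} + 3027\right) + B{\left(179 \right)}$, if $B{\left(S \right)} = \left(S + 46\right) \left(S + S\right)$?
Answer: $84244$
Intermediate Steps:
$B{\left(S \right)} = 2 S \left(46 + S\right)$ ($B{\left(S \right)} = \left(46 + S\right) 2 S = 2 S \left(46 + S\right)$)
$\left(Y{\left(-125,29 \right)} + 3027\right) + B{\left(179 \right)} = \left(29 \left(-6 + 29\right) + 3027\right) + 2 \cdot 179 \left(46 + 179\right) = \left(29 \cdot 23 + 3027\right) + 2 \cdot 179 \cdot 225 = \left(667 + 3027\right) + 80550 = 3694 + 80550 = 84244$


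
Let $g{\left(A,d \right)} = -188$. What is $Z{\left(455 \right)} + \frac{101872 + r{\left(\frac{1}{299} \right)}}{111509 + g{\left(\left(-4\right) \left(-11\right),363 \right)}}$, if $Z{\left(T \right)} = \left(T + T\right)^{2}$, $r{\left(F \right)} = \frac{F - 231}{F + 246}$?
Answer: $\frac{968667041583056}{1169745165} \approx 8.281 \cdot 10^{5}$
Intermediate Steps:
$r{\left(F \right)} = \frac{-231 + F}{246 + F}$
$Z{\left(T \right)} = 4 T^{2}$ ($Z{\left(T \right)} = \left(2 T\right)^{2} = 4 T^{2}$)
$Z{\left(455 \right)} + \frac{101872 + r{\left(\frac{1}{299} \right)}}{111509 + g{\left(\left(-4\right) \left(-11\right),363 \right)}} = 4 \cdot 455^{2} + \frac{101872 + \frac{-231 + \frac{1}{299}}{246 + \frac{1}{299}}}{111509 - 188} = 4 \cdot 207025 + \frac{101872 + \frac{-231 + \frac{1}{299}}{246 + \frac{1}{299}}}{111321} = 828100 + \left(101872 + \frac{1}{\frac{73555}{299}} \left(- \frac{69068}{299}\right)\right) \frac{1}{111321} = 828100 + \left(101872 + \frac{299}{73555} \left(- \frac{69068}{299}\right)\right) \frac{1}{111321} = 828100 + \left(101872 - \frac{69068}{73555}\right) \frac{1}{111321} = 828100 + \frac{7493125892}{73555} \cdot \frac{1}{111321} = 828100 + \frac{1070446556}{1169745165} = \frac{968667041583056}{1169745165}$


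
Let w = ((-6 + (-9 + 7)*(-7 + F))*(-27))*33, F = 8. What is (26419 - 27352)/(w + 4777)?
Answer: -933/11905 ≈ -0.078370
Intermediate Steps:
w = 7128 (w = ((-6 + (-9 + 7)*(-7 + 8))*(-27))*33 = ((-6 - 2*1)*(-27))*33 = ((-6 - 2)*(-27))*33 = -8*(-27)*33 = 216*33 = 7128)
(26419 - 27352)/(w + 4777) = (26419 - 27352)/(7128 + 4777) = -933/11905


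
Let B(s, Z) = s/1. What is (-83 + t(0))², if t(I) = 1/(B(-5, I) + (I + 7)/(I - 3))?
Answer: 3345241/484 ≈ 6911.7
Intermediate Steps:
B(s, Z) = s (B(s, Z) = s*1 = s)
t(I) = 1/(-5 + (7 + I)/(-3 + I)) (t(I) = 1/(-5 + (I + 7)/(I - 3)) = 1/(-5 + (7 + I)/(-3 + I)))
(-83 + t(0))² = (-83 + (-3 + 0)/(2*(11 - 2*0)))² = (-83 + (½)*(-3)/(11 + 0))² = (-83 + (½)*(-3)/11)² = (-83 + (½)*(1/11)*(-3))² = (-83 - 3/22)² = (-1829/22)² = 3345241/484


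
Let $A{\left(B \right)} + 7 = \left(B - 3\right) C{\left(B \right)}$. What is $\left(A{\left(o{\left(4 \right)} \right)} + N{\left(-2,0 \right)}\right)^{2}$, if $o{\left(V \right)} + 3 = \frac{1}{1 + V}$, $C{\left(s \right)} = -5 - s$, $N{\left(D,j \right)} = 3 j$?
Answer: $\frac{20736}{625} \approx 33.178$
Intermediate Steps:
$o{\left(V \right)} = -3 + \frac{1}{1 + V}$
$A{\left(B \right)} = -7 + \left(-5 - B\right) \left(-3 + B\right)$ ($A{\left(B \right)} = -7 + \left(B - 3\right) \left(-5 - B\right) = -7 + \left(-3 + B\right) \left(-5 - B\right) = -7 + \left(-5 - B\right) \left(-3 + B\right)$)
$\left(A{\left(o{\left(4 \right)} \right)} + N{\left(-2,0 \right)}\right)^{2} = \left(\left(8 - \left(\frac{-2 - 12}{1 + 4}\right)^{2} - 2 \frac{-2 - 12}{1 + 4}\right) + 3 \cdot 0\right)^{2} = \left(\left(8 - \left(\frac{-2 - 12}{5}\right)^{2} - 2 \frac{-2 - 12}{5}\right) + 0\right)^{2} = \left(\left(8 - \left(\frac{1}{5} \left(-14\right)\right)^{2} - 2 \cdot \frac{1}{5} \left(-14\right)\right) + 0\right)^{2} = \left(\left(8 - \left(- \frac{14}{5}\right)^{2} - - \frac{28}{5}\right) + 0\right)^{2} = \left(\left(8 - \frac{196}{25} + \frac{28}{5}\right) + 0\right)^{2} = \left(\frac{144}{25} + 0\right)^{2} = \left(\frac{144}{25}\right)^{2} = \frac{20736}{625}$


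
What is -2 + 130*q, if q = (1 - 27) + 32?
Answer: 778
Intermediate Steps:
q = 6 (q = -26 + 32 = 6)
-2 + 130*q = -2 + 130*6 = -2 + 780 = 778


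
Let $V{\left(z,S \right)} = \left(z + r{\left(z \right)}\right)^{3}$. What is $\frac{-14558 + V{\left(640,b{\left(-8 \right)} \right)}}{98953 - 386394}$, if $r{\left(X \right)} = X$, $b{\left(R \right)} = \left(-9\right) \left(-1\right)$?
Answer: $- \frac{2097137442}{287441} \approx -7295.9$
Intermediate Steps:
$b{\left(R \right)} = 9$
$V{\left(z,S \right)} = 8 z^{3}$ ($V{\left(z,S \right)} = \left(z + z\right)^{3} = \left(2 z\right)^{3} = 8 z^{3}$)
$\frac{-14558 + V{\left(640,b{\left(-8 \right)} \right)}}{98953 - 386394} = \frac{-14558 + 8 \cdot 640^{3}}{98953 - 386394} = \frac{-14558 + 8 \cdot 262144000}{-287441} = \left(-14558 + 2097152000\right) \left(- \frac{1}{287441}\right) = 2097137442 \left(- \frac{1}{287441}\right) = - \frac{2097137442}{287441}$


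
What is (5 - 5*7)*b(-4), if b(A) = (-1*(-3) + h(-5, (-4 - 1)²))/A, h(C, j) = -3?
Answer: 0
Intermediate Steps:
b(A) = 0 (b(A) = (-1*(-3) - 3)/A = (3 - 3)/A = 0/A = 0)
(5 - 5*7)*b(-4) = (5 - 5*7)*0 = (5 - 35)*0 = -30*0 = 0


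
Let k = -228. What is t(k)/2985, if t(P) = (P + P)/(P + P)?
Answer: 1/2985 ≈ 0.00033501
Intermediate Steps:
t(P) = 1 (t(P) = (2*P)/((2*P)) = (2*P)*(1/(2*P)) = 1)
t(k)/2985 = 1/2985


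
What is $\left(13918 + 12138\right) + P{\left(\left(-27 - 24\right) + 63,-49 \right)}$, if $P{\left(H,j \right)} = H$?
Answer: $26068$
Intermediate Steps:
$\left(13918 + 12138\right) + P{\left(\left(-27 - 24\right) + 63,-49 \right)} = \left(13918 + 12138\right) + \left(\left(-27 - 24\right) + 63\right) = 26056 + \left(-51 + 63\right) = 26056 + 12 = 26068$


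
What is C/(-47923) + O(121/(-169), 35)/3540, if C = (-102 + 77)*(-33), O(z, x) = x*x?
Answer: 11157035/33929484 ≈ 0.32883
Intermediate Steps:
O(z, x) = x²
C = 825 (C = -25*(-33) = 825)
C/(-47923) + O(121/(-169), 35)/3540 = 825/(-47923) + 35²/3540 = 825*(-1/47923) + 1225*(1/3540) = -825/47923 + 245/708 = 11157035/33929484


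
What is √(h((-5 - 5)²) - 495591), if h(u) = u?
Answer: I*√495491 ≈ 703.91*I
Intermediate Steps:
√(h((-5 - 5)²) - 495591) = √((-5 - 5)² - 495591) = √((-10)² - 495591) = √(100 - 495591) = √(-495491) = I*√495491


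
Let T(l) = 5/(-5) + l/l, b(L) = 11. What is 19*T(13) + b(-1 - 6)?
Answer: 11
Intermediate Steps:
T(l) = 0 (T(l) = 5*(-⅕) + 1 = -1 + 1 = 0)
19*T(13) + b(-1 - 6) = 19*0 + 11 = 0 + 11 = 11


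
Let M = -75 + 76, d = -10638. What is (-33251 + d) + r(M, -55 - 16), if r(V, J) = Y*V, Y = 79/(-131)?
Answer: -5749538/131 ≈ -43890.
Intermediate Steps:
Y = -79/131 (Y = 79*(-1/131) = -79/131 ≈ -0.60305)
M = 1
r(V, J) = -79*V/131
(-33251 + d) + r(M, -55 - 16) = (-33251 - 10638) - 79/131*1 = -43889 - 79/131 = -5749538/131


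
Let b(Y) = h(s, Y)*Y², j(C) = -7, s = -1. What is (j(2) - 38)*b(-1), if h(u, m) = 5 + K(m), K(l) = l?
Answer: -180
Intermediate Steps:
h(u, m) = 5 + m
b(Y) = Y²*(5 + Y) (b(Y) = (5 + Y)*Y² = Y²*(5 + Y))
(j(2) - 38)*b(-1) = (-7 - 38)*((-1)²*(5 - 1)) = -45*4 = -180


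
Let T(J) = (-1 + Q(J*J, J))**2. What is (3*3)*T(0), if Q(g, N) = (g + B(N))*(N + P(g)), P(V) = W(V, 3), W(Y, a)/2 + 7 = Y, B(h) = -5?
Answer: 42849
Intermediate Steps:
W(Y, a) = -14 + 2*Y
P(V) = -14 + 2*V
Q(g, N) = (-5 + g)*(-14 + N + 2*g) (Q(g, N) = (g - 5)*(N + (-14 + 2*g)) = (-5 + g)*(-14 + N + 2*g))
T(J) = (69 + J**3 - 24*J**2 - 5*J + 2*J**4)**2 (T(J) = (-1 + (70 - 24*J*J - 5*J + 2*(J*J)**2 + J*(J*J)))**2 = (-1 + (70 - 24*J**2 - 5*J + 2*(J**2)**2 + J*J**2))**2 = (-1 + (70 - 24*J**2 - 5*J + 2*J**4 + J**3))**2 = (-1 + (70 + J**3 - 24*J**2 - 5*J + 2*J**4))**2 = (69 + J**3 - 24*J**2 - 5*J + 2*J**4)**2)
(3*3)*T(0) = (3*3)*(69 + 0**3 - 24*0**2 - 5*0 + 2*0**4)**2 = 9*(69 + 0 - 24*0 + 0 + 2*0)**2 = 9*(69 + 0 + 0 + 0 + 0)**2 = 9*69**2 = 9*4761 = 42849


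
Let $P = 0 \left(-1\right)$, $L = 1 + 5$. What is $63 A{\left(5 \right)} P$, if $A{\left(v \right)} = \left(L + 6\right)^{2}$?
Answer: $0$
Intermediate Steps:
$L = 6$
$A{\left(v \right)} = 144$ ($A{\left(v \right)} = \left(6 + 6\right)^{2} = 12^{2} = 144$)
$P = 0$
$63 A{\left(5 \right)} P = 63 \cdot 144 \cdot 0 = 9072 \cdot 0 = 0$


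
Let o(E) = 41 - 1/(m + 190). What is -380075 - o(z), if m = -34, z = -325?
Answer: -59298095/156 ≈ -3.8012e+5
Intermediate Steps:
o(E) = 6395/156 (o(E) = 41 - 1/(-34 + 190) = 41 - 1/156 = 6395/156)
-380075 - o(z) = -380075 - 1*6395/156 = -380075 - 6395/156 = -59298095/156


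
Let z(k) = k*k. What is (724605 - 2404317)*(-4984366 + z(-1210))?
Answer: 5913033043392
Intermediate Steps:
z(k) = k²
(724605 - 2404317)*(-4984366 + z(-1210)) = (724605 - 2404317)*(-4984366 + (-1210)²) = -1679712*(-4984366 + 1464100) = -1679712*(-3520266) = 5913033043392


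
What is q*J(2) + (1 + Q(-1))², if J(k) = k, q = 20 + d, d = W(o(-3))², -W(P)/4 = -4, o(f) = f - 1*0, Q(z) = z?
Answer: 552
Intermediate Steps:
o(f) = f (o(f) = f + 0 = f)
W(P) = 16 (W(P) = -4*(-4) = 16)
d = 256 (d = 16² = 256)
q = 276 (q = 20 + 256 = 276)
q*J(2) + (1 + Q(-1))² = 276*2 + (1 - 1)² = 552 + 0² = 552 + 0 = 552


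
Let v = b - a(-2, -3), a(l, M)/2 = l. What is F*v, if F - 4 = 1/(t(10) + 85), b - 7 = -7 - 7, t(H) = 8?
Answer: -373/31 ≈ -12.032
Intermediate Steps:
a(l, M) = 2*l
b = -7 (b = 7 + (-7 - 7) = 7 - 14 = -7)
v = -3 (v = -7 - 2*(-2) = -7 - 1*(-4) = -7 + 4 = -3)
F = 373/93 (F = 4 + 1/(8 + 85) = 4 + 1/93 = 373/93 ≈ 4.0107)
F*v = (373/93)*(-3) = -373/31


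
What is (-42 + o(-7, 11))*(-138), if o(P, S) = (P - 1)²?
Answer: -3036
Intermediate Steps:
o(P, S) = (-1 + P)²
(-42 + o(-7, 11))*(-138) = (-42 + (-1 - 7)²)*(-138) = (-42 + (-8)²)*(-138) = (-42 + 64)*(-138) = 22*(-138) = -3036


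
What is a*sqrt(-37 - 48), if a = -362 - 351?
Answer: -713*I*sqrt(85) ≈ -6573.5*I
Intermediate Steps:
a = -713
a*sqrt(-37 - 48) = -713*sqrt(-37 - 48) = -713*I*sqrt(85)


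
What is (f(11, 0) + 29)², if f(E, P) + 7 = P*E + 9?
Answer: 961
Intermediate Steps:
f(E, P) = 2 + E*P (f(E, P) = -7 + (P*E + 9) = -7 + (E*P + 9) = -7 + (9 + E*P) = 2 + E*P)
(f(11, 0) + 29)² = ((2 + 11*0) + 29)² = ((2 + 0) + 29)² = (2 + 29)² = 31² = 961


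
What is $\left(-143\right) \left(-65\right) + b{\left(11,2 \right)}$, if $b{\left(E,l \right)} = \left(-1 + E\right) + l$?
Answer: $9307$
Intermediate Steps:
$b{\left(E,l \right)} = -1 + E + l$
$\left(-143\right) \left(-65\right) + b{\left(11,2 \right)} = \left(-143\right) \left(-65\right) + \left(-1 + 11 + 2\right) = 9295 + 12 = 9307$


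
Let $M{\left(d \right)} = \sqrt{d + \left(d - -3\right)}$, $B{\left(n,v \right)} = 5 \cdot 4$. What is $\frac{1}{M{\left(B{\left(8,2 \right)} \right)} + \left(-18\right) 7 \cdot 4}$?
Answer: $- \frac{504}{253973} - \frac{\sqrt{43}}{253973} \approx -0.0020103$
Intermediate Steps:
$B{\left(n,v \right)} = 20$
$M{\left(d \right)} = \sqrt{3 + 2 d}$ ($M{\left(d \right)} = \sqrt{d + \left(d + 3\right)} = \sqrt{d + \left(3 + d\right)} = \sqrt{3 + 2 d}$)
$\frac{1}{M{\left(B{\left(8,2 \right)} \right)} + \left(-18\right) 7 \cdot 4} = \frac{1}{\sqrt{3 + 2 \cdot 20} + \left(-18\right) 7 \cdot 4} = \frac{1}{\sqrt{3 + 40} - 504} = \frac{1}{\sqrt{43} - 504} = \frac{1}{-504 + \sqrt{43}}$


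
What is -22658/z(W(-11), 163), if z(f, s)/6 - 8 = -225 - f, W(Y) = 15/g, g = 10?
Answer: 22658/1311 ≈ 17.283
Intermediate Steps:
W(Y) = 3/2 (W(Y) = 15/10 = 15*(1/10) = 3/2)
z(f, s) = -1302 - 6*f (z(f, s) = 48 + 6*(-225 - f) = 48 + (-1350 - 6*f) = -1302 - 6*f)
-22658/z(W(-11), 163) = -22658/(-1302 - 6*3/2) = -22658/(-1302 - 9) = -22658/(-1311) = -22658*(-1/1311) = 22658/1311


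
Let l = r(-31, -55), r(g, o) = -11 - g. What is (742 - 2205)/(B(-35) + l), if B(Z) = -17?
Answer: -1463/3 ≈ -487.67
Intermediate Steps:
l = 20 (l = -11 - 1*(-31) = -11 + 31 = 20)
(742 - 2205)/(B(-35) + l) = (742 - 2205)/(-17 + 20) = -1463/3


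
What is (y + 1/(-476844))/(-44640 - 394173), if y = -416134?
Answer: 198431001097/209245346172 ≈ 0.94832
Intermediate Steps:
(y + 1/(-476844))/(-44640 - 394173) = (-416134 + 1/(-476844))/(-44640 - 394173) = (-416134 - 1/476844)/(-438813) = -198431001097/476844*(-1/438813) = 198431001097/209245346172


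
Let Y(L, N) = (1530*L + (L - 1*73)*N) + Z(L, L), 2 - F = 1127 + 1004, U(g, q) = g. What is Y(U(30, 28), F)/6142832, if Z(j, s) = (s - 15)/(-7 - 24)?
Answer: 2130421/95213896 ≈ 0.022375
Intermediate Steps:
F = -2129 (F = 2 - (1127 + 1004) = 2 - 1*2131 = 2 - 2131 = -2129)
Z(j, s) = 15/31 - s/31 (Z(j, s) = (-15 + s)/(-31) = (-15 + s)*(-1/31) = 15/31 - s/31)
Y(L, N) = 15/31 + 47429*L/31 + N*(-73 + L) (Y(L, N) = (1530*L + (L - 1*73)*N) + (15/31 - L/31) = (1530*L + (L - 73)*N) + (15/31 - L/31) = (1530*L + (-73 + L)*N) + (15/31 - L/31) = (1530*L + N*(-73 + L)) + (15/31 - L/31) = 15/31 + 47429*L/31 + N*(-73 + L))
Y(U(30, 28), F)/6142832 = (15/31 - 73*(-2129) + (47429/31)*30 + 30*(-2129))/6142832 = (15/31 + 155417 + 1422870/31 - 63870)*(1/6142832) = (4260842/31)*(1/6142832) = 2130421/95213896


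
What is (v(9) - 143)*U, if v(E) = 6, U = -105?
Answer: 14385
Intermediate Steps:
(v(9) - 143)*U = (6 - 143)*(-105) = -137*(-105) = 14385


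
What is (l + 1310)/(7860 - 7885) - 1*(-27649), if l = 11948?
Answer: 677967/25 ≈ 27119.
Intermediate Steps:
(l + 1310)/(7860 - 7885) - 1*(-27649) = (11948 + 1310)/(7860 - 7885) - 1*(-27649) = 13258/(-25) + 27649 = 13258*(-1/25) + 27649 = -13258/25 + 27649 = 677967/25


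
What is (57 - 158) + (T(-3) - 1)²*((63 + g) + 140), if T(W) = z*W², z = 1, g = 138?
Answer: 21723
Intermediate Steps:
T(W) = W² (T(W) = 1*W² = W²)
(57 - 158) + (T(-3) - 1)²*((63 + g) + 140) = (57 - 158) + ((-3)² - 1)²*((63 + 138) + 140) = -101 + (9 - 1)²*(201 + 140) = -101 + 8²*341 = -101 + 64*341 = -101 + 21824 = 21723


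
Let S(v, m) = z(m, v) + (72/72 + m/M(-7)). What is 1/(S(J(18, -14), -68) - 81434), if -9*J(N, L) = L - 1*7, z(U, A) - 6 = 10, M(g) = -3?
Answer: -3/244183 ≈ -1.2286e-5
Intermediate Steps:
z(U, A) = 16 (z(U, A) = 6 + 10 = 16)
J(N, L) = 7/9 - L/9 (J(N, L) = -(L - 1*7)/9 = -(L - 7)/9 = -(-7 + L)/9 = 7/9 - L/9)
S(v, m) = 17 - m/3 (S(v, m) = 16 + (72/72 + m/(-3)) = 16 + (72*(1/72) + m*(-⅓)) = 16 + (1 - m/3) = 17 - m/3)
1/(S(J(18, -14), -68) - 81434) = 1/((17 - ⅓*(-68)) - 81434) = 1/((17 + 68/3) - 81434) = 1/(119/3 - 81434) = 1/(-244183/3) = -3/244183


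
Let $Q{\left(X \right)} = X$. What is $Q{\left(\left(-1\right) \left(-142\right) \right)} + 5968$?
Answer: $6110$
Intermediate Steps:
$Q{\left(\left(-1\right) \left(-142\right) \right)} + 5968 = \left(-1\right) \left(-142\right) + 5968 = 142 + 5968 = 6110$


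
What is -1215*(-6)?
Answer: 7290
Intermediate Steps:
-1215*(-6) = -243*(-30) = 7290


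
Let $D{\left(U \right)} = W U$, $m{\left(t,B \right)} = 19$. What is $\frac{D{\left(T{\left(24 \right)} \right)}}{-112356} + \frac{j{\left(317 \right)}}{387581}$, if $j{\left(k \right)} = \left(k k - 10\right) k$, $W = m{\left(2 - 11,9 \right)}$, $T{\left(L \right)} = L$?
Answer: $\frac{298214077931}{3628920903} \approx 82.177$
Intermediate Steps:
$W = 19$
$D{\left(U \right)} = 19 U$
$j{\left(k \right)} = k \left(-10 + k^{2}\right)$ ($j{\left(k \right)} = \left(k^{2} - 10\right) k = \left(-10 + k^{2}\right) k = k \left(-10 + k^{2}\right)$)
$\frac{D{\left(T{\left(24 \right)} \right)}}{-112356} + \frac{j{\left(317 \right)}}{387581} = \frac{19 \cdot 24}{-112356} + \frac{317 \left(-10 + 317^{2}\right)}{387581} = 456 \left(- \frac{1}{112356}\right) + 317 \left(-10 + 100489\right) \frac{1}{387581} = - \frac{38}{9363} + 317 \cdot 100479 \cdot \frac{1}{387581} = - \frac{38}{9363} + 31851843 \cdot \frac{1}{387581} = - \frac{38}{9363} + \frac{31851843}{387581} = \frac{298214077931}{3628920903}$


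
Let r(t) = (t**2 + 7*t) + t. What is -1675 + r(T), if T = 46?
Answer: 809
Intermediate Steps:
r(t) = t**2 + 8*t
-1675 + r(T) = -1675 + 46*(8 + 46) = -1675 + 46*54 = -1675 + 2484 = 809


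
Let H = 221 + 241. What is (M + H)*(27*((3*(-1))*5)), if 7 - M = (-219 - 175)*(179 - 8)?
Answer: -27476415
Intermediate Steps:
H = 462
M = 67381 (M = 7 - (-219 - 175)*(179 - 8) = 7 - (-394)*171 = 7 - 1*(-67374) = 7 + 67374 = 67381)
(M + H)*(27*((3*(-1))*5)) = (67381 + 462)*(27*((3*(-1))*5)) = 67843*(27*(-3*5)) = 67843*(27*(-15)) = 67843*(-405) = -27476415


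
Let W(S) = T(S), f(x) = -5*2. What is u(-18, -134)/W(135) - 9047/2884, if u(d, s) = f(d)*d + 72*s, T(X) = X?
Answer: -3169673/43260 ≈ -73.270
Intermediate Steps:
f(x) = -10
W(S) = S
u(d, s) = -10*d + 72*s
u(-18, -134)/W(135) - 9047/2884 = (-10*(-18) + 72*(-134))/135 - 9047/2884 = (180 - 9648)*(1/135) - 9047*1/2884 = -9468*1/135 - 9047/2884 = -1052/15 - 9047/2884 = -3169673/43260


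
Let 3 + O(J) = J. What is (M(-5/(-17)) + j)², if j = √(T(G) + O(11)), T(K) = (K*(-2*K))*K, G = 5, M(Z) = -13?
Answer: (13 - 11*I*√2)² ≈ -73.0 - 404.46*I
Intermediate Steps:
O(J) = -3 + J
T(K) = -2*K³ (T(K) = (-2*K²)*K = -2*K³)
j = 11*I*√2 (j = √(-2*5³ + (-3 + 11)) = √(-2*125 + 8) = √(-250 + 8) = √(-242) = 11*I*√2 ≈ 15.556*I)
(M(-5/(-17)) + j)² = (-13 + 11*I*√2)²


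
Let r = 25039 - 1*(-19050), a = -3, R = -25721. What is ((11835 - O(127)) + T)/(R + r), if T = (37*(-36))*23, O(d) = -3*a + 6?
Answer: -42/41 ≈ -1.0244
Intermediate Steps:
r = 44089 (r = 25039 + 19050 = 44089)
O(d) = 15 (O(d) = -3*(-3) + 6 = 9 + 6 = 15)
T = -30636 (T = -1332*23 = -30636)
((11835 - O(127)) + T)/(R + r) = ((11835 - 1*15) - 30636)/(-25721 + 44089) = ((11835 - 15) - 30636)/18368 = (11820 - 30636)*(1/18368) = -18816*1/18368 = -42/41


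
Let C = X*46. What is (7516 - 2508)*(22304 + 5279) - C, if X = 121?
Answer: 138130098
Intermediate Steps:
C = 5566 (C = 121*46 = 5566)
(7516 - 2508)*(22304 + 5279) - C = (7516 - 2508)*(22304 + 5279) - 1*5566 = 5008*27583 - 5566 = 138135664 - 5566 = 138130098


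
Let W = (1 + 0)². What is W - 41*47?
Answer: -1926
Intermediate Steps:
W = 1 (W = 1² = 1)
W - 41*47 = 1 - 41*47 = 1 - 1927 = -1926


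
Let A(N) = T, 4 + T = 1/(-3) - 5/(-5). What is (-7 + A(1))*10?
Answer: -310/3 ≈ -103.33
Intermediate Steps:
T = -10/3 (T = -4 + (1/(-3) - 5/(-5)) = -4 + (1*(-⅓) - 5*(-⅕)) = -4 + (-⅓ + 1) = -4 + ⅔ = -10/3 ≈ -3.3333)
A(N) = -10/3
(-7 + A(1))*10 = (-7 - 10/3)*10 = -31/3*10 = -310/3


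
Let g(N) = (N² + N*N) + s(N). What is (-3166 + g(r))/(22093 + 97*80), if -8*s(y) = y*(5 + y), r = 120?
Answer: 23759/29853 ≈ 0.79587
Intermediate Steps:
s(y) = -y*(5 + y)/8
g(N) = 2*N² - N*(5 + N)/8 (g(N) = (N² + N*N) - N*(5 + N)/8 = (N² + N²) - N*(5 + N)/8 = 2*N² - N*(5 + N)/8)
(-3166 + g(r))/(22093 + 97*80) = (-3166 + (5/8)*120*(-1 + 3*120))/(22093 + 97*80) = (-3166 + (5/8)*120*(-1 + 360))/(22093 + 7760) = (-3166 + (5/8)*120*359)/29853 = (-3166 + 26925)*(1/29853) = 23759*(1/29853) = 23759/29853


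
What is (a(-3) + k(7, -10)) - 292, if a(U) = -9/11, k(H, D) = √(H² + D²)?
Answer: -3221/11 + √149 ≈ -280.61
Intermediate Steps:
k(H, D) = √(D² + H²)
a(U) = -9/11 (a(U) = -9*1/11 = -9/11)
(a(-3) + k(7, -10)) - 292 = (-9/11 + √((-10)² + 7²)) - 292 = (-9/11 + √(100 + 49)) - 292 = (-9/11 + √149) - 292 = -3221/11 + √149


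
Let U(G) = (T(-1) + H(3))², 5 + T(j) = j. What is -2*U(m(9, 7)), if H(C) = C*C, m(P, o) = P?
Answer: -18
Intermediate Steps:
H(C) = C²
T(j) = -5 + j
U(G) = 9 (U(G) = ((-5 - 1) + 3²)² = (-6 + 9)² = 3² = 9)
-2*U(m(9, 7)) = -2*9 = -18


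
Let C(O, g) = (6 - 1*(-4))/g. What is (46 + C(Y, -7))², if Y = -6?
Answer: 97344/49 ≈ 1986.6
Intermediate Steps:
C(O, g) = 10/g (C(O, g) = (6 + 4)/g = 10/g)
(46 + C(Y, -7))² = (46 + 10/(-7))² = (46 + 10*(-⅐))² = (46 - 10/7)² = (312/7)² = 97344/49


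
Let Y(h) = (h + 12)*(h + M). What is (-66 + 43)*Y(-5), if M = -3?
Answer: 1288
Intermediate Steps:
Y(h) = (-3 + h)*(12 + h) (Y(h) = (h + 12)*(h - 3) = (12 + h)*(-3 + h) = (-3 + h)*(12 + h))
(-66 + 43)*Y(-5) = (-66 + 43)*(-36 + (-5)² + 9*(-5)) = -23*(-36 + 25 - 45) = -23*(-56) = 1288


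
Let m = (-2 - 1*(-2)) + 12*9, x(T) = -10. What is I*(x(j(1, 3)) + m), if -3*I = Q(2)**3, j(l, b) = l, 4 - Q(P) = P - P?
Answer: -6272/3 ≈ -2090.7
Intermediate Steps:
Q(P) = 4 (Q(P) = 4 - (P - P) = 4 - 1*0 = 4 + 0 = 4)
m = 108 (m = (-2 + 2) + 108 = 0 + 108 = 108)
I = -64/3 (I = -1/3*4**3 = -1/3*64 = -64/3 ≈ -21.333)
I*(x(j(1, 3)) + m) = -64*(-10 + 108)/3 = -64/3*98 = -6272/3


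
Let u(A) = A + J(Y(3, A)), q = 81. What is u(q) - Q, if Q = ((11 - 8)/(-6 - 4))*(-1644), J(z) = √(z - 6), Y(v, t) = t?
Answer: -2061/5 + 5*√3 ≈ -403.54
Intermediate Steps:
J(z) = √(-6 + z)
Q = 2466/5 (Q = (3/(-10))*(-1644) = (3*(-⅒))*(-1644) = -3/10*(-1644) = 2466/5 ≈ 493.20)
u(A) = A + √(-6 + A)
u(q) - Q = (81 + √(-6 + 81)) - 1*2466/5 = (81 + √75) - 2466/5 = (81 + 5*√3) - 2466/5 = -2061/5 + 5*√3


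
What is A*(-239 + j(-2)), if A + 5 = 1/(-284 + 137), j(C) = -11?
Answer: 184000/147 ≈ 1251.7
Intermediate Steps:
A = -736/147 (A = -5 + 1/(-284 + 137) = -5 + 1/(-147) = -5 - 1/147 = -736/147 ≈ -5.0068)
A*(-239 + j(-2)) = -736*(-239 - 11)/147 = -736/147*(-250) = 184000/147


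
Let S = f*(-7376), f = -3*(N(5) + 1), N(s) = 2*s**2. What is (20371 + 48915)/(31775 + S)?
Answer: 69286/1160303 ≈ 0.059714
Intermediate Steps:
f = -153 (f = -3*(2*5**2 + 1) = -3*(2*25 + 1) = -3*(50 + 1) = -3*51 = -153)
S = 1128528 (S = -153*(-7376) = 1128528)
(20371 + 48915)/(31775 + S) = (20371 + 48915)/(31775 + 1128528) = 69286/1160303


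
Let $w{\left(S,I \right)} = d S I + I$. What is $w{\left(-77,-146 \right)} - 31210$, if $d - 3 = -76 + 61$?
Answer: $-166260$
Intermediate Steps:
$d = -12$ ($d = 3 + \left(-76 + 61\right) = 3 - 15 = -12$)
$w{\left(S,I \right)} = I - 12 I S$ ($w{\left(S,I \right)} = - 12 S I + I = - 12 I S + I = I - 12 I S$)
$w{\left(-77,-146 \right)} - 31210 = - 146 \left(1 - -924\right) - 31210 = - 146 \left(1 + 924\right) - 31210 = \left(-146\right) 925 - 31210 = -135050 - 31210 = -166260$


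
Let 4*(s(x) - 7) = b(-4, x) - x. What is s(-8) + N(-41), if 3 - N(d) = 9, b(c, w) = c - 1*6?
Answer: 1/2 ≈ 0.50000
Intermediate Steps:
b(c, w) = -6 + c (b(c, w) = c - 6 = -6 + c)
N(d) = -6 (N(d) = 3 - 1*9 = 3 - 9 = -6)
s(x) = 9/2 - x/4 (s(x) = 7 + ((-6 - 4) - x)/4 = 7 + (-10 - x)/4 = 7 + (-5/2 - x/4) = 9/2 - x/4)
s(-8) + N(-41) = (9/2 - 1/4*(-8)) - 6 = (9/2 + 2) - 6 = 13/2 - 6 = 1/2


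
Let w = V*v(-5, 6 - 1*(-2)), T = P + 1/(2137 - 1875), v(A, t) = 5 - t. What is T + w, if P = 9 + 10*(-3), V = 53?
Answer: -47159/262 ≈ -180.00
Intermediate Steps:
P = -21 (P = 9 - 30 = -21)
T = -5501/262 (T = -21 + 1/(2137 - 1875) = -21 + 1/262 = -5501/262 ≈ -20.996)
w = -159 (w = 53*(5 - (6 - 1*(-2))) = 53*(5 - (6 + 2)) = 53*(5 - 1*8) = 53*(5 - 8) = 53*(-3) = -159)
T + w = -5501/262 - 159 = -47159/262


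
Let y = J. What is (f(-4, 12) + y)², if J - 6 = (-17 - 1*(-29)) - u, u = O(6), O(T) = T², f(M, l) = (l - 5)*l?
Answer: 4356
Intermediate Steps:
f(M, l) = l*(-5 + l) (f(M, l) = (-5 + l)*l = l*(-5 + l))
u = 36 (u = 6² = 36)
J = -18 (J = 6 + ((-17 - 1*(-29)) - 1*36) = 6 + ((-17 + 29) - 36) = 6 + (12 - 36) = 6 - 24 = -18)
y = -18
(f(-4, 12) + y)² = (12*(-5 + 12) - 18)² = (12*7 - 18)² = (84 - 18)² = 66² = 4356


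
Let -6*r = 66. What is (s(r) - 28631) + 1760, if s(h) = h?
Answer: -26882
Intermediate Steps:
r = -11 (r = -1/6*66 = -11)
(s(r) - 28631) + 1760 = (-11 - 28631) + 1760 = -28642 + 1760 = -26882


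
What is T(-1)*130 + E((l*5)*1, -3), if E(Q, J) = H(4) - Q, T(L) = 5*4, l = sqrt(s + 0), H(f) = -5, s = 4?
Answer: 2585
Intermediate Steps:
l = 2 (l = sqrt(4 + 0) = sqrt(4) = 2)
T(L) = 20
E(Q, J) = -5 - Q
T(-1)*130 + E((l*5)*1, -3) = 20*130 + (-5 - 2*5) = 2600 + (-5 - 10) = 2600 - 15 = 2585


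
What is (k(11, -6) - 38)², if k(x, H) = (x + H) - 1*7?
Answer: 1600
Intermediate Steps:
k(x, H) = -7 + H + x (k(x, H) = (H + x) - 7 = -7 + H + x)
(k(11, -6) - 38)² = ((-7 - 6 + 11) - 38)² = (-2 - 38)² = (-40)² = 1600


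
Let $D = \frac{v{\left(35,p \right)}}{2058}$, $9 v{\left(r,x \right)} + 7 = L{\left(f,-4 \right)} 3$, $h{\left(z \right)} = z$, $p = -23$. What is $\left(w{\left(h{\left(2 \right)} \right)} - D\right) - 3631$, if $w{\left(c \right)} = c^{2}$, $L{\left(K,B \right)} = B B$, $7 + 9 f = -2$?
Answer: $- \frac{67179335}{18522} \approx -3627.0$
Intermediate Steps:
$f = -1$ ($f = - \frac{7}{9} + \frac{1}{9} \left(-2\right) = - \frac{7}{9} - \frac{2}{9} = -1$)
$L{\left(K,B \right)} = B^{2}$
$v{\left(r,x \right)} = \frac{41}{9}$ ($v{\left(r,x \right)} = - \frac{7}{9} + \frac{\left(-4\right)^{2} \cdot 3}{9} = - \frac{7}{9} + \frac{16 \cdot 3}{9} = - \frac{7}{9} + \frac{1}{9} \cdot 48 = - \frac{7}{9} + \frac{16}{3} = \frac{41}{9}$)
$D = \frac{41}{18522}$ ($D = \frac{41}{9 \cdot 2058} = \frac{41}{9} \cdot \frac{1}{2058} = \frac{41}{18522} \approx 0.0022136$)
$\left(w{\left(h{\left(2 \right)} \right)} - D\right) - 3631 = \left(2^{2} - \frac{41}{18522}\right) - 3631 = \left(4 - \frac{41}{18522}\right) - 3631 = \frac{74047}{18522} - 3631 = - \frac{67179335}{18522}$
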